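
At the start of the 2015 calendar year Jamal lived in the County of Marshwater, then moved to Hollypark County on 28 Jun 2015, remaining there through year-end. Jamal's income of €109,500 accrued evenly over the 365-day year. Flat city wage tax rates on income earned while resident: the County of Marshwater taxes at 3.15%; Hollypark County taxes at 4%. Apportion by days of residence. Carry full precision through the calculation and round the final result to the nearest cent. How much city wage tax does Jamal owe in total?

The County of Marshwater, 1 Jan – 27 Jun 2015: 178 days → €109,500 × 3.15% × 178/365 = €1,682.1000
Hollypark County, 28 Jun – 31 Dec 2015: 187 days → €109,500 × 4% × 187/365 = €2,244.0000
Total = €3,926.1000

€3,926.10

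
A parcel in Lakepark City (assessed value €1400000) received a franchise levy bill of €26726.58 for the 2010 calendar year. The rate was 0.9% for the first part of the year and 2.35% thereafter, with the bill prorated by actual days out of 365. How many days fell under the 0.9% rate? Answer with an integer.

111 days

Let d = days at the first rate; then 365 − d days at the second rate.
€1400000 × [0.9%·d + 2.35%·(365−d)] / 365 = €26726.58
Solving gives d = 111, so the new rate took effect on April 22, 2010.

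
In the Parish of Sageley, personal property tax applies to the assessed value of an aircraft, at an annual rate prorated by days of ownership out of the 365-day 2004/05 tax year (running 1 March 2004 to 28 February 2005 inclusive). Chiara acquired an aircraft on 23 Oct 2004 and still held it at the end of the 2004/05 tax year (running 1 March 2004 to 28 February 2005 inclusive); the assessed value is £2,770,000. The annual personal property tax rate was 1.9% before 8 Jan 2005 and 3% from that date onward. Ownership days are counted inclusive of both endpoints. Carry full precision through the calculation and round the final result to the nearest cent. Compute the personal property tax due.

23 Oct 2004 – 7 Jan 2005: 77 days at 1.9% → £2,770,000 × 1.9% × 77/365 = £11,102.7671
8 Jan – 28 Feb 2005: 52 days at 3% → £2,770,000 × 3% × 52/365 = £11,838.9041
Total = £22,941.6712

£22,941.67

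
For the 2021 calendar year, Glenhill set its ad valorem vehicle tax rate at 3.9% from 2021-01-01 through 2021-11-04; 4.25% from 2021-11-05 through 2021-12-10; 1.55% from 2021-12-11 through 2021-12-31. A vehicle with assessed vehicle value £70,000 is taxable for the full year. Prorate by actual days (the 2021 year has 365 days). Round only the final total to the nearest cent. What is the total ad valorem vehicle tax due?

2021-01-01 to 2021-11-04: 308 days at 3.9% → £70,000 × 3.9% × 308/365 = £2,303.6712
2021-11-05 to 2021-12-10: 36 days at 4.25% → £70,000 × 4.25% × 36/365 = £293.4247
2021-12-11 to 2021-12-31: 21 days at 1.55% → £70,000 × 1.55% × 21/365 = £62.4247
Total = £2,659.5205

£2,659.52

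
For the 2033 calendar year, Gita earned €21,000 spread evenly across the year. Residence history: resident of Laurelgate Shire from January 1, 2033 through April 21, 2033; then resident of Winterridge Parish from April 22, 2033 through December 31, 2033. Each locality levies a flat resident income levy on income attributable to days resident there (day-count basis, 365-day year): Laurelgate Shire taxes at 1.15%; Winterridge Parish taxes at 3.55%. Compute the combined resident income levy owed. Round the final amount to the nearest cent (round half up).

Laurelgate Shire, January 1 – April 21, 2033: 111 days → €21,000 × 1.15% × 111/365 = €73.4425
Winterridge Parish, April 22 – December 31, 2033: 254 days → €21,000 × 3.55% × 254/365 = €518.7863
Total = €592.2288

€592.23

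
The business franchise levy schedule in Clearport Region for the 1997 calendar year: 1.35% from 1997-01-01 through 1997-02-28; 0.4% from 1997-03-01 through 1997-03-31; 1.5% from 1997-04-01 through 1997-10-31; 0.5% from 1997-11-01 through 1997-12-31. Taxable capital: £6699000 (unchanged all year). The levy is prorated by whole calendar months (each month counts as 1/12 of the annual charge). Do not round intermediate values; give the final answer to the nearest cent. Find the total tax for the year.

1997-01-01 to 1997-02-28: 2 months at 1.35% → £6699000 × 1.35% × 2/12 = £15072.7500
1997-03-01 to 1997-03-31: 1 month at 0.4% → £6699000 × 0.4% × 1/12 = £2233.0000
1997-04-01 to 1997-10-31: 7 months at 1.5% → £6699000 × 1.5% × 7/12 = £58616.2500
1997-11-01 to 1997-12-31: 2 months at 0.5% → £6699000 × 0.5% × 2/12 = £5582.5000
Total = £81504.5000

£81504.50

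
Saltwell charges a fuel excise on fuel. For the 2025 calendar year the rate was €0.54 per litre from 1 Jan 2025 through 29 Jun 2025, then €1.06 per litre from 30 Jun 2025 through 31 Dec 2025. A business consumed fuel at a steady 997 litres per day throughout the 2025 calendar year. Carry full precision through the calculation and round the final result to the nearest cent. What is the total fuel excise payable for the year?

1 Jan – 29 Jun 2025: 180 days × 997 litres/day = 179,460 litres at €0.54/litre → €96,908.40
30 Jun – 31 Dec 2025: 185 days × 997 litres/day = 184,445 litres at €1.06/litre → €195,511.70

€292,420.10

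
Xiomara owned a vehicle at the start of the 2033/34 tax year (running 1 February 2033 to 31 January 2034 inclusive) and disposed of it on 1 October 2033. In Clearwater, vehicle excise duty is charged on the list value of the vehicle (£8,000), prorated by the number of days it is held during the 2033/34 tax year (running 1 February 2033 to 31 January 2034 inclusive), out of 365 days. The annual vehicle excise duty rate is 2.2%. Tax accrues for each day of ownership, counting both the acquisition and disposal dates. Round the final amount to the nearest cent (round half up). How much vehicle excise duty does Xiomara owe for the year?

£117.17

Days held (1 February – 1 October 2033): 243 out of 365
Tax = £8,000 × 2.2% × 243/365 = £117.1726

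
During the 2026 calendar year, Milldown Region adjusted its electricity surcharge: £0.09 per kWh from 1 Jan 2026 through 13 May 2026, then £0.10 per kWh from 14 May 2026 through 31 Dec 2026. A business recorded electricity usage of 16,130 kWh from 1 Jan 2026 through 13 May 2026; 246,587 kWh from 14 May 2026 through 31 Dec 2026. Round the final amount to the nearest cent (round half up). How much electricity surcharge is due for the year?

1 Jan – 13 May 2026: 16,130 kWh at £0.09/kWh → £1,451.70
14 May – 31 Dec 2026: 246,587 kWh at £0.10/kWh → £24,658.70

£26,110.40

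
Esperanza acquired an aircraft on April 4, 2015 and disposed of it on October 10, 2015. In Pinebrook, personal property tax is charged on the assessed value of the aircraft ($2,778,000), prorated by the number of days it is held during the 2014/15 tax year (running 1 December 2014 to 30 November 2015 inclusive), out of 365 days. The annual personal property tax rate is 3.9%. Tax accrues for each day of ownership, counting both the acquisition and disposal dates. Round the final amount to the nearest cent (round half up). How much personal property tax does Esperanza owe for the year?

$56,397.21

Days held (April 4 – October 10, 2015): 190 out of 365
Tax = $2,778,000 × 3.9% × 190/365 = $56,397.2055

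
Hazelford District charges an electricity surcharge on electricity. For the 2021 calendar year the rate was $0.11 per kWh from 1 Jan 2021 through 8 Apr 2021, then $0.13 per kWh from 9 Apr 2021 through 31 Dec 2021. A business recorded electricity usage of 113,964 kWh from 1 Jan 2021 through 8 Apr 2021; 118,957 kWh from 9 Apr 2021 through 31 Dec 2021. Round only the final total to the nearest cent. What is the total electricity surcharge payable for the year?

1 Jan – 8 Apr 2021: 113,964 kWh at $0.11/kWh → $12,536.04
9 Apr – 31 Dec 2021: 118,957 kWh at $0.13/kWh → $15,464.41

$28,000.45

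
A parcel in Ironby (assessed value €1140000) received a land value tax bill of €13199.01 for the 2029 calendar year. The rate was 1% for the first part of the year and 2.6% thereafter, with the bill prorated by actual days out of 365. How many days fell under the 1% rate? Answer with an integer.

Let d = days at the first rate; then 365 − d days at the second rate.
€1140000 × [1%·d + 2.6%·(365−d)] / 365 = €13199.01
Solving gives d = 329, so the new rate took effect on 26 November 2029.

329 days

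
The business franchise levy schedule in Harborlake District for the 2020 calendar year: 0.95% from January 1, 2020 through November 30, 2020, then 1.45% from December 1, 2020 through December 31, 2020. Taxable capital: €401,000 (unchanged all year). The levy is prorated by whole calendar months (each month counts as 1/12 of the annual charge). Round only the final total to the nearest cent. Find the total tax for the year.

€3,976.58

January 1 – November 30, 2020: 11 months at 0.95% → €401,000 × 0.95% × 11/12 = €3,492.0417
December 1 – December 31, 2020: 1 month at 1.45% → €401,000 × 1.45% × 1/12 = €484.5417
Total = €3,976.5833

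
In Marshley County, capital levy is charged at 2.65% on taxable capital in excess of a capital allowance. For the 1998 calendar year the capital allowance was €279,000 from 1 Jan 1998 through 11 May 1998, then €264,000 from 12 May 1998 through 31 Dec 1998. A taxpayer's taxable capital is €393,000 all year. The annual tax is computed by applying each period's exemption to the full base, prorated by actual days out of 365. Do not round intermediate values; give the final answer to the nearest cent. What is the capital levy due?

1 Jan – 11 May 1998: 131 days, exemption €279,000 → (€393,000 − €279,000) × 2.65% × 131/365 = €1,084.2493
12 May – 31 Dec 1998: 234 days, exemption €264,000 → (€393,000 − €264,000) × 2.65% × 234/365 = €2,191.5863
Total = €3,275.8356

€3,275.84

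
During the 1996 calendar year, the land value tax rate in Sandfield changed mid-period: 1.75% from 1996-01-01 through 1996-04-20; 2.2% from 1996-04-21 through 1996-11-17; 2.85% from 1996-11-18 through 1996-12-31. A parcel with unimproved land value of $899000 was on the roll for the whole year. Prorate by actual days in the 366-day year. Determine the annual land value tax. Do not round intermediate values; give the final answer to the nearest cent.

1996-01-01 to 1996-04-20: 111 days at 1.75% → $899000 × 1.75% × 111/366 = $4771.3320
1996-04-21 to 1996-11-17: 211 days at 2.2% → $899000 × 2.2% × 211/366 = $11402.0710
1996-11-18 to 1996-12-31: 44 days at 2.85% → $899000 × 2.85% × 44/366 = $3080.1803
Total = $19253.5833

$19253.58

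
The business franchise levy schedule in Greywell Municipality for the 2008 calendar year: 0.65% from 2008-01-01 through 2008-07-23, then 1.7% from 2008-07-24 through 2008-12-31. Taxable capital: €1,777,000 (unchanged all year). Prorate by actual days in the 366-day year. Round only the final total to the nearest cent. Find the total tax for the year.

€19,758.20

2008-01-01 to 2008-07-23: 205 days at 0.65% → €1,777,000 × 0.65% × 205/366 = €6,469.5423
2008-07-24 to 2008-12-31: 161 days at 1.7% → €1,777,000 × 1.7% × 161/366 = €13,288.6585
Total = €19,758.2008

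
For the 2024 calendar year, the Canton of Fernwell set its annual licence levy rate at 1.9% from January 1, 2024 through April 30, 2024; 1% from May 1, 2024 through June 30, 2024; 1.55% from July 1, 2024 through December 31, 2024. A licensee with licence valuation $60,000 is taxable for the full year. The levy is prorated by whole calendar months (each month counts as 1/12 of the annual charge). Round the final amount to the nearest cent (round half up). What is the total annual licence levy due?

$945.00

January 1 – April 30, 2024: 4 months at 1.9% → $60,000 × 1.9% × 4/12 = $380.0000
May 1 – June 30, 2024: 2 months at 1% → $60,000 × 1% × 2/12 = $100.0000
July 1 – December 31, 2024: 6 months at 1.55% → $60,000 × 1.55% × 6/12 = $465.0000
Total = $945.0000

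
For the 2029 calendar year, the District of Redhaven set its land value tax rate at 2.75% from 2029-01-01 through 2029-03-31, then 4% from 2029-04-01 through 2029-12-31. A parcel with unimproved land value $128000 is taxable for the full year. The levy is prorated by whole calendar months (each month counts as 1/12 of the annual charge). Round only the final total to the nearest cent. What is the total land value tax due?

$4720.00

2029-01-01 to 2029-03-31: 3 months at 2.75% → $128000 × 2.75% × 3/12 = $880.0000
2029-04-01 to 2029-12-31: 9 months at 4% → $128000 × 4% × 9/12 = $3840.0000
Total = $4720.0000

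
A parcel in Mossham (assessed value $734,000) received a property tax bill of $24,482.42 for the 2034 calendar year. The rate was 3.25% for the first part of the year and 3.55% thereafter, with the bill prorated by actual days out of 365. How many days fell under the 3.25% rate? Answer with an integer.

Let d = days at the first rate; then 365 − d days at the second rate.
$734,000 × [3.25%·d + 3.55%·(365−d)] / 365 = $24,482.42
Solving gives d = 261, so the new rate took effect on 19 September 2034.

261 days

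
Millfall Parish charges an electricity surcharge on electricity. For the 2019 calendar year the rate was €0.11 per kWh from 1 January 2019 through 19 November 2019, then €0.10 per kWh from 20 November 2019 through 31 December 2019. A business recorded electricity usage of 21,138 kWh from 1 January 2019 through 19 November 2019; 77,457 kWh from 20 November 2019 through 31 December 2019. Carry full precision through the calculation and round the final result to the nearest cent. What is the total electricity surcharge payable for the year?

1 January – 19 November 2019: 21,138 kWh at €0.11/kWh → €2,325.18
20 November – 31 December 2019: 77,457 kWh at €0.10/kWh → €7,745.70

€10,070.88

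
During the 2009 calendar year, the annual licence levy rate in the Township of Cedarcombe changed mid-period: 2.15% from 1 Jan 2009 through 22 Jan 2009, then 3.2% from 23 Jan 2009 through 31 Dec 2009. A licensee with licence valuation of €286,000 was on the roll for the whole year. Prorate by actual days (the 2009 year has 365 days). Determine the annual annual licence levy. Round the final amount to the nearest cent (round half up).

€8,971.00

1 Jan – 22 Jan 2009: 22 days at 2.15% → €286,000 × 2.15% × 22/365 = €370.6247
23 Jan – 31 Dec 2009: 343 days at 3.2% → €286,000 × 3.2% × 343/365 = €8,600.3726
Total = €8,970.9973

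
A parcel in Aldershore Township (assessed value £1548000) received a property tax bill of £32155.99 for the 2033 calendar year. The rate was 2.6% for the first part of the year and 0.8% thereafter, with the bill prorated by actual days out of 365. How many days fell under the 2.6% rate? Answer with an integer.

259 days

Let d = days at the first rate; then 365 − d days at the second rate.
£1548000 × [2.6%·d + 0.8%·(365−d)] / 365 = £32155.99
Solving gives d = 259, so the new rate took effect on 17 September 2033.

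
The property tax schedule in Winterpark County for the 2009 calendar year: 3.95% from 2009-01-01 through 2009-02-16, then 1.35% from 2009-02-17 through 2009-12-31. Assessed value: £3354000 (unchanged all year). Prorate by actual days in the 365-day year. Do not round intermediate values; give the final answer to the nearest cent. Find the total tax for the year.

£56508.01

2009-01-01 to 2009-02-16: 47 days at 3.95% → £3354000 × 3.95% × 47/365 = £17059.4548
2009-02-17 to 2009-12-31: 318 days at 1.35% → £3354000 × 1.35% × 318/365 = £39448.5534
Total = £56508.0082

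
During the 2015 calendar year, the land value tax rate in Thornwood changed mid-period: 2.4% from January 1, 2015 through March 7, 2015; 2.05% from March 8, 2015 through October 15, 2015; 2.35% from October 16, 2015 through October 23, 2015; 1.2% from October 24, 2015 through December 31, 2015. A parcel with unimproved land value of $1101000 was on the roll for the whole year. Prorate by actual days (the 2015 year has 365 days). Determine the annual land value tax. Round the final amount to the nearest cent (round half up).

$21570.55

January 1 – March 7, 2015: 66 days at 2.4% → $1101000 × 2.4% × 66/365 = $4778.0384
March 8 – October 15, 2015: 222 days at 2.05% → $1101000 × 2.05% × 222/365 = $13727.8110
October 16 – October 23, 2015: 8 days at 2.35% → $1101000 × 2.35% × 8/365 = $567.0904
October 24 – December 31, 2015: 69 days at 1.2% → $1101000 × 1.2% × 69/365 = $2497.6110
Total = $21570.5507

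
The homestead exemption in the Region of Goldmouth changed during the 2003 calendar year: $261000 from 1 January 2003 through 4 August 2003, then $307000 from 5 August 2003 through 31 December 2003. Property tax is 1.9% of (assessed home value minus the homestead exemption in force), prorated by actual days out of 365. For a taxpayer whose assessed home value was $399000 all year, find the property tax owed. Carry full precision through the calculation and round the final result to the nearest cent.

$2265.22

1 January – 4 August 2003: 216 days, exemption $261000 → ($399000 − $261000) × 1.9% × 216/365 = $1551.6493
5 August – 31 December 2003: 149 days, exemption $307000 → ($399000 − $307000) × 1.9% × 149/365 = $713.5671
Total = $2265.2164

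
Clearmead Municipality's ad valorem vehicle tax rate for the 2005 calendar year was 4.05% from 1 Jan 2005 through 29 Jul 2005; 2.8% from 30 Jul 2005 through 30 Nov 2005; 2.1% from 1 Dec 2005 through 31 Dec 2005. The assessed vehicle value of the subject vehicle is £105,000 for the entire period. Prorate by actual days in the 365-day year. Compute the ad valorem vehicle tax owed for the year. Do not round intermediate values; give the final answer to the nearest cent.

1 Jan – 29 Jul 2005: 210 days at 4.05% → £105,000 × 4.05% × 210/365 = £2,446.6438
30 Jul – 30 Nov 2005: 124 days at 2.8% → £105,000 × 2.8% × 124/365 = £998.7945
1 Dec – 31 Dec 2005: 31 days at 2.1% → £105,000 × 2.1% × 31/365 = £187.2740
Total = £3,632.7123

£3,632.71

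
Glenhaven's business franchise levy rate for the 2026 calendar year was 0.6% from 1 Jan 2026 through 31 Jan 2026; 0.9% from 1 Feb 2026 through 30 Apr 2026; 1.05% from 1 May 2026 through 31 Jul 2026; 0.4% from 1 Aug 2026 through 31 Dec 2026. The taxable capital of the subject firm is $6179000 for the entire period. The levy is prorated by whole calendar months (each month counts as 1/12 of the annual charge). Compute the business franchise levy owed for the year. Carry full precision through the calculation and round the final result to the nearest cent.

1 Jan – 31 Jan 2026: 1 month at 0.6% → $6179000 × 0.6% × 1/12 = $3089.5000
1 Feb – 30 Apr 2026: 3 months at 0.9% → $6179000 × 0.9% × 3/12 = $13902.7500
1 May – 31 Jul 2026: 3 months at 1.05% → $6179000 × 1.05% × 3/12 = $16219.8750
1 Aug – 31 Dec 2026: 5 months at 0.4% → $6179000 × 0.4% × 5/12 = $10298.3333
Total = $43510.4583

$43510.46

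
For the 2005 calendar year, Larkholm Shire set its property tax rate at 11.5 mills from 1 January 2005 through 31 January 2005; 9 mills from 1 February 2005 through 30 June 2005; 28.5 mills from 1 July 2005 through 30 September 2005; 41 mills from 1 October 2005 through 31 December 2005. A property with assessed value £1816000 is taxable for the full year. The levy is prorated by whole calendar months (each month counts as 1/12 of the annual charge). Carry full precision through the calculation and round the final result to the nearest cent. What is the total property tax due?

1 January – 31 January 2005: 1 month at 11.5 mills → £1816000 × 1.15% × 1/12 = £1740.3333
1 February – 30 June 2005: 5 months at 9 mills → £1816000 × 0.9% × 5/12 = £6810.0000
1 July – 30 September 2005: 3 months at 28.5 mills → £1816000 × 2.85% × 3/12 = £12939.0000
1 October – 31 December 2005: 3 months at 41 mills → £1816000 × 4.1% × 3/12 = £18614.0000
Total = £40103.3333

£40103.33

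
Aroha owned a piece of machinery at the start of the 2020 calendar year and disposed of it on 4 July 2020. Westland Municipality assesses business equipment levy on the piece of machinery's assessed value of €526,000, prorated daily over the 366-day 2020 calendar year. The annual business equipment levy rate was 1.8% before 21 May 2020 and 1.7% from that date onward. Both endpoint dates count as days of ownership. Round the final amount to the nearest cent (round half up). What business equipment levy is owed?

1 January – 20 May 2020: 141 days at 1.8% → €526,000 × 1.8% × 141/366 = €3,647.5082
21 May – 4 July 2020: 45 days at 1.7% → €526,000 × 1.7% × 45/366 = €1,099.4262
Total = €4,746.9344

€4,746.93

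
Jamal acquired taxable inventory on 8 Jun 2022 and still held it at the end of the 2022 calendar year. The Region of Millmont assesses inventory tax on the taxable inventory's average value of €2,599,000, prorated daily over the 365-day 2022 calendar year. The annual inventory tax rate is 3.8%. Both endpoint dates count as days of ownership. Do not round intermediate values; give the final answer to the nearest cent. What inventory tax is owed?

Days held (8 Jun – 31 Dec 2022): 207 out of 365
Tax = €2,599,000 × 3.8% × 207/365 = €56,010.2301

€56,010.23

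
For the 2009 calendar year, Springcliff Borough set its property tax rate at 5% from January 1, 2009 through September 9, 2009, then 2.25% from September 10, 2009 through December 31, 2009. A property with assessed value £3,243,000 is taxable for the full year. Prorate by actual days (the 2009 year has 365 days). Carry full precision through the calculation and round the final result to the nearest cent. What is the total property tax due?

January 1 – September 9, 2009: 252 days at 5% → £3,243,000 × 5% × 252/365 = £111,950.1370
September 10 – December 31, 2009: 113 days at 2.25% → £3,243,000 × 2.25% × 113/365 = £22,589.9384
Total = £134,540.0753

£134,540.08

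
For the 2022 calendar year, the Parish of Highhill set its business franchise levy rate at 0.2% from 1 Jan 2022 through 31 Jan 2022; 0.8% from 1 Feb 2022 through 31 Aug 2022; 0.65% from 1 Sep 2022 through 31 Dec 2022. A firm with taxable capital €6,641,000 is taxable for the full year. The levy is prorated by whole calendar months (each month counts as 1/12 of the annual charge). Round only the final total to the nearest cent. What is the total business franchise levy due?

€46,487.00

1 Jan – 31 Jan 2022: 1 month at 0.2% → €6,641,000 × 0.2% × 1/12 = €1,106.8333
1 Feb – 31 Aug 2022: 7 months at 0.8% → €6,641,000 × 0.8% × 7/12 = €30,991.3333
1 Sep – 31 Dec 2022: 4 months at 0.65% → €6,641,000 × 0.65% × 4/12 = €14,388.8333
Total = €46,487.0000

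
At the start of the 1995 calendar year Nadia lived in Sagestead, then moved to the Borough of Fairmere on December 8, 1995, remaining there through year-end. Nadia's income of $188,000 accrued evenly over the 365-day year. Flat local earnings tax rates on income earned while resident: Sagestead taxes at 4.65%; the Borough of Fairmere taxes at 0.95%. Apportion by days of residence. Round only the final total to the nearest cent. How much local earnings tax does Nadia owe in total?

$8,284.62

Sagestead, January 1 – December 7, 1995: 341 days → $188,000 × 4.65% × 341/365 = $8,167.1836
The Borough of Fairmere, December 8 – December 31, 1995: 24 days → $188,000 × 0.95% × 24/365 = $117.4356
Total = $8,284.6192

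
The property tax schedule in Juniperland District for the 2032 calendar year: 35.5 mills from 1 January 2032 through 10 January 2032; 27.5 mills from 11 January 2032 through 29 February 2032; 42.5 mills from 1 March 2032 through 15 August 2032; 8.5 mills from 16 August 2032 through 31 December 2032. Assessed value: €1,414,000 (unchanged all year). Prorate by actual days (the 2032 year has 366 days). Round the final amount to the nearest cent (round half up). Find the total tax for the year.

€38,800.01

1 January – 10 January 2032: 10 days at 35.5 mills → €1,414,000 × 3.55% × 10/366 = €1,371.5027
11 January – 29 February 2032: 50 days at 27.5 mills → €1,414,000 × 2.75% × 50/366 = €5,312.1585
1 March – 15 August 2032: 168 days at 42.5 mills → €1,414,000 × 4.25% × 168/366 = €27,584.5902
16 August – 31 December 2032: 138 days at 8.5 mills → €1,414,000 × 0.85% × 138/366 = €4,531.7541
Total = €38,800.0055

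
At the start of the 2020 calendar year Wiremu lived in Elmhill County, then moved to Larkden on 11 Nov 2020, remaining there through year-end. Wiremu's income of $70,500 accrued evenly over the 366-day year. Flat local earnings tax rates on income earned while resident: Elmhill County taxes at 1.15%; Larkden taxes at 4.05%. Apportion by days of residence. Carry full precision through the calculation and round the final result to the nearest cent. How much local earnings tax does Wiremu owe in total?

$1,095.64

Elmhill County, 1 Jan – 10 Nov 2020: 315 days → $70,500 × 1.15% × 315/366 = $697.7766
Larkden, 11 Nov – 31 Dec 2020: 51 days → $70,500 × 4.05% × 51/366 = $397.8627
Total = $1,095.6393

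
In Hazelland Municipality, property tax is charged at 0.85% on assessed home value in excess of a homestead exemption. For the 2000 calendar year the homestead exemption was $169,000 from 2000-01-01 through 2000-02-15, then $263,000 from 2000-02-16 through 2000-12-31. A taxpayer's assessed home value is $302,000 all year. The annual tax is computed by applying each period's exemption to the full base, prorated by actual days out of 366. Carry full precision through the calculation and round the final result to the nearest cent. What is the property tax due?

2000-01-01 to 2000-02-15: 46 days, exemption $169,000 → ($302,000 − $169,000) × 0.85% × 46/366 = $142.0847
2000-02-16 to 2000-12-31: 320 days, exemption $263,000 → ($302,000 − $263,000) × 0.85% × 320/366 = $289.8361
Total = $431.9208

$431.92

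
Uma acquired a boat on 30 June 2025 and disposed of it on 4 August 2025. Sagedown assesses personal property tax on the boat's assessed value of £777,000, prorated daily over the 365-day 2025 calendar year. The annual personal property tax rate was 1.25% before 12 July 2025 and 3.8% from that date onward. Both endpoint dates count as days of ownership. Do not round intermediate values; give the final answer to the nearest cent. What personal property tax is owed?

30 June – 11 July 2025: 12 days at 1.25% → £777,000 × 1.25% × 12/365 = £319.3151
12 July – 4 August 2025: 24 days at 3.8% → £777,000 × 3.8% × 24/365 = £1,941.4356
Total = £2,260.7507

£2,260.75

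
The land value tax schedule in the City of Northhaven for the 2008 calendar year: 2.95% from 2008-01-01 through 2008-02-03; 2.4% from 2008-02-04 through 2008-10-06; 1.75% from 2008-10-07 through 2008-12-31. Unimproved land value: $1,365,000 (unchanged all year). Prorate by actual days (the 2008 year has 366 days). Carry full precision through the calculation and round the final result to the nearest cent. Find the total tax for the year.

2008-01-01 to 2008-02-03: 34 days at 2.95% → $1,365,000 × 2.95% × 34/366 = $3,740.6967
2008-02-04 to 2008-10-06: 246 days at 2.4% → $1,365,000 × 2.4% × 246/366 = $22,019.0164
2008-10-07 to 2008-12-31: 86 days at 1.75% → $1,365,000 × 1.75% × 86/366 = $5,612.9098
Total = $31,372.6230

$31,372.62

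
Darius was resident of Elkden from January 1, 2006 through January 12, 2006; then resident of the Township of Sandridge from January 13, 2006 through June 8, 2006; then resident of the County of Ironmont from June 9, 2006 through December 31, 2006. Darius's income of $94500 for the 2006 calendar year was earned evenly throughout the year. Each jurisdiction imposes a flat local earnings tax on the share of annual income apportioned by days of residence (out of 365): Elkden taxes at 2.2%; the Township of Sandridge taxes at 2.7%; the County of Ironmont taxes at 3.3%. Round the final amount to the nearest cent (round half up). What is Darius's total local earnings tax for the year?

$2855.97

Elkden, January 1 – January 12, 2006: 12 days → $94500 × 2.2% × 12/365 = $68.3507
The Township of Sandridge, January 13 – June 8, 2006: 147 days → $94500 × 2.7% × 147/365 = $1027.5904
The County of Ironmont, June 9 – December 31, 2006: 206 days → $94500 × 3.3% × 206/365 = $1760.0301
Total = $2855.9712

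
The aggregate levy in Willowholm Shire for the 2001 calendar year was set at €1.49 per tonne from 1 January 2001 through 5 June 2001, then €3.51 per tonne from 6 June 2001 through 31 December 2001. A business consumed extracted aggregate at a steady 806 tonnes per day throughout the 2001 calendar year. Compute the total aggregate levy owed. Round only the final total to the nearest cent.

€778,620.18

1 January – 5 June 2001: 156 days × 806 tonnes/day = 125,736 tonnes at €1.49/tonne → €187,346.64
6 June – 31 December 2001: 209 days × 806 tonnes/day = 168,454 tonnes at €3.51/tonne → €591,273.54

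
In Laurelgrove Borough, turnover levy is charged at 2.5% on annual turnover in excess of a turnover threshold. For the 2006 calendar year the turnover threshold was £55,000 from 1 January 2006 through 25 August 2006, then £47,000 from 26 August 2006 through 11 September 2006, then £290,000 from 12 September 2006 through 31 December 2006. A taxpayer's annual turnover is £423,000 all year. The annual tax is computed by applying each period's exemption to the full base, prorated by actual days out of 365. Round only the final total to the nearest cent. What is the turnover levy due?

£7,422.67

1 January – 25 August 2006: 237 days, exemption £55,000 → (£423,000 − £55,000) × 2.5% × 237/365 = £5,973.6986
26 August – 11 September 2006: 17 days, exemption £47,000 → (£423,000 − £47,000) × 2.5% × 17/365 = £437.8082
12 September – 31 December 2006: 111 days, exemption £290,000 → (£423,000 − £290,000) × 2.5% × 111/365 = £1,011.1644
Total = £7,422.6712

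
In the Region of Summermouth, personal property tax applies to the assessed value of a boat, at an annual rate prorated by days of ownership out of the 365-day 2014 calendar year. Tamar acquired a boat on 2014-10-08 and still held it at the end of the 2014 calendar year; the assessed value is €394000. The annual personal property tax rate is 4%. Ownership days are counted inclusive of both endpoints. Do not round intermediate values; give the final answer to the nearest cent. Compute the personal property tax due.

Days held (2014-10-08 to 2014-12-31): 85 out of 365
Tax = €394000 × 4% × 85/365 = €3670.1370

€3670.14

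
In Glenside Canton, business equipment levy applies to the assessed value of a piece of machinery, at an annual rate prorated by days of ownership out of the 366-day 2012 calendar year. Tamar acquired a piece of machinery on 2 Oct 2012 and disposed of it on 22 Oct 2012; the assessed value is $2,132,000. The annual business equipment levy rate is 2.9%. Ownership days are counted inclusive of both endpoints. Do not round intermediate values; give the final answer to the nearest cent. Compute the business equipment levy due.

$3,547.51

Days held (2 Oct – 22 Oct 2012): 21 out of 366
Tax = $2,132,000 × 2.9% × 21/366 = $3,547.5082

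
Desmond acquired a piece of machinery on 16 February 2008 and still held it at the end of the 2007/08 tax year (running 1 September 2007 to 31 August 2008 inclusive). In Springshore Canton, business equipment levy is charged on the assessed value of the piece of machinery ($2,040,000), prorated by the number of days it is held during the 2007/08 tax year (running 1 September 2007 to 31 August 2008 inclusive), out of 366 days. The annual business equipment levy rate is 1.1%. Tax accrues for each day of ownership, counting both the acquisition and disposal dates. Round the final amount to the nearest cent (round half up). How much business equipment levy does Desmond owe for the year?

$12,139.67

Days held (16 February – 31 August 2008): 198 out of 366
Tax = $2,040,000 × 1.1% × 198/366 = $12,139.6721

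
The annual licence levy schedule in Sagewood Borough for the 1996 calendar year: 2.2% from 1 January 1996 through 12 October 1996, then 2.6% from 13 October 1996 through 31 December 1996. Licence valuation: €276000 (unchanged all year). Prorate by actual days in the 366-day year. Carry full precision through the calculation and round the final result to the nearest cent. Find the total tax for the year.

1 January – 12 October 1996: 286 days at 2.2% → €276000 × 2.2% × 286/366 = €4744.7869
13 October – 31 December 1996: 80 days at 2.6% → €276000 × 2.6% × 80/366 = €1568.5246
Total = €6313.3115

€6313.31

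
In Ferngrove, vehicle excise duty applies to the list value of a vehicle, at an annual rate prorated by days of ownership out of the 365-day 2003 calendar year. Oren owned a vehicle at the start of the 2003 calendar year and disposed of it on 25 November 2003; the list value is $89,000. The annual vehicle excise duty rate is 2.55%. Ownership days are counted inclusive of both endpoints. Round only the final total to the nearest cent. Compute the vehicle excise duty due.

$2,045.66

Days held (1 January – 25 November 2003): 329 out of 365
Tax = $89,000 × 2.55% × 329/365 = $2,045.6589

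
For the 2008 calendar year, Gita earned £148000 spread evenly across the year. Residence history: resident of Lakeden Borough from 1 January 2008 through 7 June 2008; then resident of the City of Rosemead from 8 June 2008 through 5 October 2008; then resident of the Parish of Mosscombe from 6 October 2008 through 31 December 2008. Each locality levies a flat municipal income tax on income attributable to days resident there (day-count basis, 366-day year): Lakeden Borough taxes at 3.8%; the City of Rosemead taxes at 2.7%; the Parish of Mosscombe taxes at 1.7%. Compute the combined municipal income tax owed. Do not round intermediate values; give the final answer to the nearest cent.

Lakeden Borough, 1 January – 7 June 2008: 159 days → £148000 × 3.8% × 159/366 = £2443.2131
The City of Rosemead, 8 June – 5 October 2008: 120 days → £148000 × 2.7% × 120/366 = £1310.1639
The Parish of Mosscombe, 6 October – 31 December 2008: 87 days → £148000 × 1.7% × 87/366 = £598.0656
Total = £4351.4426

£4351.44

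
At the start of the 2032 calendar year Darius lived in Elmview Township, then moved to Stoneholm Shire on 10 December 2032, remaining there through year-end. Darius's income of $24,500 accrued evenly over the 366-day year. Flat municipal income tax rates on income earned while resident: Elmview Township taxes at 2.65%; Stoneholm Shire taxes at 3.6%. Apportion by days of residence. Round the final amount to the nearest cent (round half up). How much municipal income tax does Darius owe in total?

$663.24

Elmview Township, 1 January – 9 December 2032: 344 days → $24,500 × 2.65% × 344/366 = $610.2240
Stoneholm Shire, 10 December – 31 December 2032: 22 days → $24,500 × 3.6% × 22/366 = $53.0164
Total = $663.2404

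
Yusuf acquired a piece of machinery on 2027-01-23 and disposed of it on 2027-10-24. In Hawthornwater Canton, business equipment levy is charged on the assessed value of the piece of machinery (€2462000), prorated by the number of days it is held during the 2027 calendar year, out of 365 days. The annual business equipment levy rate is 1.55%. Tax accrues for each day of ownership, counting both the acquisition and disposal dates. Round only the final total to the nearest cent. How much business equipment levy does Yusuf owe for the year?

€28751.44

Days held (2027-01-23 to 2027-10-24): 275 out of 365
Tax = €2462000 × 1.55% × 275/365 = €28751.4384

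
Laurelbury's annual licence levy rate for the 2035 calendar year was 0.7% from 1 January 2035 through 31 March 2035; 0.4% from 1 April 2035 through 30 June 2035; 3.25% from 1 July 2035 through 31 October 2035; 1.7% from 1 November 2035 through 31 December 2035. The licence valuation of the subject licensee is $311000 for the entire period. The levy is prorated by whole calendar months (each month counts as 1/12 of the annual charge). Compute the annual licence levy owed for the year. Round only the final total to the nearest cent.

$5105.58

1 January – 31 March 2035: 3 months at 0.7% → $311000 × 0.7% × 3/12 = $544.2500
1 April – 30 June 2035: 3 months at 0.4% → $311000 × 0.4% × 3/12 = $311.0000
1 July – 31 October 2035: 4 months at 3.25% → $311000 × 3.25% × 4/12 = $3369.1667
1 November – 31 December 2035: 2 months at 1.7% → $311000 × 1.7% × 2/12 = $881.1667
Total = $5105.5833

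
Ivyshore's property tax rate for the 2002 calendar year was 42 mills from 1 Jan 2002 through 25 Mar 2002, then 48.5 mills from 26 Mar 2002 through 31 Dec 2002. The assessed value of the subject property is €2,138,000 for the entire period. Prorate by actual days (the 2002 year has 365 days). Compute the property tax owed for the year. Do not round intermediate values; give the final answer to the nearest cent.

€100,494.79

1 Jan – 25 Mar 2002: 84 days at 42 mills → €2,138,000 × 4.2% × 84/365 = €20,665.3808
26 Mar – 31 Dec 2002: 281 days at 48.5 mills → €2,138,000 × 4.85% × 281/365 = €79,829.4055
Total = €100,494.7863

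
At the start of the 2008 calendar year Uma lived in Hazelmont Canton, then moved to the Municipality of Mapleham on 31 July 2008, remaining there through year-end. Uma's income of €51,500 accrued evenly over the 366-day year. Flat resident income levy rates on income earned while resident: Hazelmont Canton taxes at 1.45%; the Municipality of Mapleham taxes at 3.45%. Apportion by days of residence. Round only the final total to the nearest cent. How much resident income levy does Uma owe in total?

Hazelmont Canton, 1 January – 30 July 2008: 212 days → €51,500 × 1.45% × 212/366 = €432.5437
The Municipality of Mapleham, 31 July – 31 December 2008: 154 days → €51,500 × 3.45% × 154/366 = €747.5943
Total = €1,180.1380

€1,180.14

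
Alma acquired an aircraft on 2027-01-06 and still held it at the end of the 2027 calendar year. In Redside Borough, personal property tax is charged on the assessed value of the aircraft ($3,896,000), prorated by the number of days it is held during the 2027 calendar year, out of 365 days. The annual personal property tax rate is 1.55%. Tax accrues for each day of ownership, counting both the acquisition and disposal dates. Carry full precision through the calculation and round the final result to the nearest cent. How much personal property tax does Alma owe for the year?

Days held (2027-01-06 to 2027-12-31): 360 out of 365
Tax = $3,896,000 × 1.55% × 360/365 = $59,560.7671

$59,560.77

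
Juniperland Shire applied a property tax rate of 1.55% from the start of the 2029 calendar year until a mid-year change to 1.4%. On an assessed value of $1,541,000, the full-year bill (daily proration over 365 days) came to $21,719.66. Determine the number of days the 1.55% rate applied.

Let d = days at the first rate; then 365 − d days at the second rate.
$1,541,000 × [1.55%·d + 1.4%·(365−d)] / 365 = $21,719.66
Solving gives d = 23, so the new rate took effect on 24 Jan 2029.

23 days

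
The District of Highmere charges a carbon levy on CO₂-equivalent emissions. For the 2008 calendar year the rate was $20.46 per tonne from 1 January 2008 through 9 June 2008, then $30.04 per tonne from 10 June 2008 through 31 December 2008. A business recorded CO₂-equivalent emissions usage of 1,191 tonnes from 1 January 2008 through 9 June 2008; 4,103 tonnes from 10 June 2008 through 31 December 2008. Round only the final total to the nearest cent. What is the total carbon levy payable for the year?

1 January – 9 June 2008: 1,191 tonnes at $20.46/tonne → $24,367.86
10 June – 31 December 2008: 4,103 tonnes at $30.04/tonne → $123,254.12

$147,621.98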